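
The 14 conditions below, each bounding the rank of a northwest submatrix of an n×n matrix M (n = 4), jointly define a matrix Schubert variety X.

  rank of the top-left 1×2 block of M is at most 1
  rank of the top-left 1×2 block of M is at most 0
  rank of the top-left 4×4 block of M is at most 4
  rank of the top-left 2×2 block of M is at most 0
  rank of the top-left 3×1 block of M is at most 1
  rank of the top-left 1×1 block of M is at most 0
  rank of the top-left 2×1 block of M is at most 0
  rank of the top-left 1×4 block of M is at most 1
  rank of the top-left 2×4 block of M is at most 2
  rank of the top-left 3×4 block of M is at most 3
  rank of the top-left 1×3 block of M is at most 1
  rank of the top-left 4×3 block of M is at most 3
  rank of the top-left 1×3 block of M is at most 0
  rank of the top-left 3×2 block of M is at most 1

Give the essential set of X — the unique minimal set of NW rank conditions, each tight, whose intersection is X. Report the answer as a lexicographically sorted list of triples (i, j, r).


Rank table r_w(4×4) implied by the 14 constraints:

  i=1: 0, 0, 0, 1
  i=2: 0, 0, 1, 2
  i=3: 1, 1, 2, 3
  i=4: 1, 2, 3, 4

giving w = (4, 3, 1, 2) via Δ²R.

Rothe diagram D(w) (5 cells), 2 SE-corners (essential conditions):

[(1, 3, 0), (2, 2, 0)]


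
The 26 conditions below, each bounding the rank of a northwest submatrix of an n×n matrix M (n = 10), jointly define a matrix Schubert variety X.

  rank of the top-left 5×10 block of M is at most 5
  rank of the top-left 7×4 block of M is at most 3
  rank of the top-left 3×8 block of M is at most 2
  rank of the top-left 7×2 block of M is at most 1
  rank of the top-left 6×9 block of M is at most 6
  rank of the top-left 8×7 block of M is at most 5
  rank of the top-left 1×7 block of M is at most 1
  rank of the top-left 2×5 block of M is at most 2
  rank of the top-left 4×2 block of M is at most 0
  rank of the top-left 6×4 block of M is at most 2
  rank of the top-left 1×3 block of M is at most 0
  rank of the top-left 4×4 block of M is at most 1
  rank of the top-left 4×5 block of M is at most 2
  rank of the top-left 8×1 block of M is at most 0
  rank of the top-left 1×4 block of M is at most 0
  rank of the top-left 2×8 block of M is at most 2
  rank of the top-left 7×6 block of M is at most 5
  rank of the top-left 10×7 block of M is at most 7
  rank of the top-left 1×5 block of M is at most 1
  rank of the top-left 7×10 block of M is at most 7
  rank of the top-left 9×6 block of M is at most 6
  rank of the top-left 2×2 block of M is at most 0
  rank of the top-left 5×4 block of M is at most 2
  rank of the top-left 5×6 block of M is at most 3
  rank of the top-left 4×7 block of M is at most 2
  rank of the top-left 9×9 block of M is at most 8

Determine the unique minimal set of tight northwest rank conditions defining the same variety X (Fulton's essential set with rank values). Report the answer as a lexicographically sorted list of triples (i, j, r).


The tightest implied rank at each (i,j), from the 26 conditions:

  i=1: 0  0  0  0  1  1  1  1  1  1
  i=2: 0  0  1  1  2  2  2  2  2  2
  i=3: 0  0  1  1  2  2  2  2  3  3
  i=4: 0  0  1  1  2  2  2  3  4  4
  i=5: 0  1  2  2  3  3  3  4  5  5
  i=6: 0  1  2  2  3  4  4  5  6  6
  i=7: 0  1  2  3  4  5  5  6  7  7
  i=8: 0  1  2  3  4  5  5  6  7  8
  i=9: 1  2  3  4  5  6  6  7  8  9
  i=10: 1  2  3  4  5  6  7  8  9  10

second differences of R give the permutation w = (5, 3, 9, 8, 2, 6, 4, 10, 1, 7).

Fulton essential set (8 of the 23 Rothe cells):

[(1, 4, 0), (3, 8, 2), (4, 2, 0), (4, 4, 1), (4, 7, 2), (6, 4, 2), (8, 1, 0), (8, 7, 5)]


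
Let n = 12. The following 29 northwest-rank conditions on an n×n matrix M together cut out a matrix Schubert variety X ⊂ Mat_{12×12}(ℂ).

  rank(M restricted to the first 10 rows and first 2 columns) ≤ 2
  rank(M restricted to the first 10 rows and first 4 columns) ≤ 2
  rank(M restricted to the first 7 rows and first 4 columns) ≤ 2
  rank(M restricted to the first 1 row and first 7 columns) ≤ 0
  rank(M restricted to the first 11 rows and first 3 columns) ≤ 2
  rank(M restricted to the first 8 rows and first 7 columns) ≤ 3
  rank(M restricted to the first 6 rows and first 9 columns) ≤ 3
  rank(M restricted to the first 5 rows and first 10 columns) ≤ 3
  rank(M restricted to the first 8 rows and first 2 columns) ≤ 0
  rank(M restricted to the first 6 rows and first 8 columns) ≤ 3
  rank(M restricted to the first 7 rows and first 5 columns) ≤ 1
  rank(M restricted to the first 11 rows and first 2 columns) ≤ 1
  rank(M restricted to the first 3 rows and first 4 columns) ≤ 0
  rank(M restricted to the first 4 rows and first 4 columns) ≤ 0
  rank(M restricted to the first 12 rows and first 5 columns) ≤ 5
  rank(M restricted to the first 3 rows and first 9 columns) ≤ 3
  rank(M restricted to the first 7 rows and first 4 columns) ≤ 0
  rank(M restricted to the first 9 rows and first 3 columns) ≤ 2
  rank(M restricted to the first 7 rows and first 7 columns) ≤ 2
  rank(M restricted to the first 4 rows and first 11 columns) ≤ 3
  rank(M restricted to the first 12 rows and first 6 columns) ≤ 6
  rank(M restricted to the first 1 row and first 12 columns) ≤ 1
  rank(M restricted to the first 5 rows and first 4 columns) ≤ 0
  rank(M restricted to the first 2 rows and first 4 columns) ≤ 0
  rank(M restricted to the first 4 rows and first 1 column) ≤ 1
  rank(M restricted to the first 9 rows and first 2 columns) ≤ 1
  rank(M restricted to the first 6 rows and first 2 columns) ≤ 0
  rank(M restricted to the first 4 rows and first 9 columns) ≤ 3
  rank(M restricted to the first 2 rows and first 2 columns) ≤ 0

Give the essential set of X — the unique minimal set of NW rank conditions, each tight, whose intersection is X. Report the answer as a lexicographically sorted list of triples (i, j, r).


The tightest implied rank at each (i,j), from the 29 conditions:

  0, 0, 0, 0, 0, 0, 0, 1, 1, 1, 1, 1
  0, 0, 0, 0, 1, 1, 1, 2, 2, 2, 2, 2
  0, 0, 0, 0, 1, 2, 2, 3, 3, 3, 3, 3
  0, 0, 0, 0, 1, 2, 2, 3, 3, 3, 3, 4
  0, 0, 0, 0, 1, 2, 2, 3, 3, 3, 4, 5
  0, 0, 0, 0, 1, 2, 2, 3, 3, 4, 5, 6
  0, 0, 0, 0, 1, 2, 2, 3, 4, 5, 6, 7
  0, 0, 1, 1, 2, 3, 3, 4, 5, 6, 7, 8
  1, 1, 2, 2, 3, 4, 4, 5, 6, 7, 8, 9
  1, 1, 2, 2, 3, 4, 5, 6, 7, 8, 9, 10
  1, 1, 2, 3, 4, 5, 6, 7, 8, 9, 10, 11
  1, 2, 3, 4, 5, 6, 7, 8, 9, 10, 11, 12

so w = (8, 5, 6, 12, 11, 10, 9, 3, 1, 7, 4, 2).

ℓ(w)=46; the 9 essential cells (i,j,r):

[(1, 7, 0), (4, 11, 3), (5, 10, 3), (6, 9, 3), (7, 4, 0), (7, 7, 2), (8, 2, 0), (10, 4, 2), (11, 2, 1)]


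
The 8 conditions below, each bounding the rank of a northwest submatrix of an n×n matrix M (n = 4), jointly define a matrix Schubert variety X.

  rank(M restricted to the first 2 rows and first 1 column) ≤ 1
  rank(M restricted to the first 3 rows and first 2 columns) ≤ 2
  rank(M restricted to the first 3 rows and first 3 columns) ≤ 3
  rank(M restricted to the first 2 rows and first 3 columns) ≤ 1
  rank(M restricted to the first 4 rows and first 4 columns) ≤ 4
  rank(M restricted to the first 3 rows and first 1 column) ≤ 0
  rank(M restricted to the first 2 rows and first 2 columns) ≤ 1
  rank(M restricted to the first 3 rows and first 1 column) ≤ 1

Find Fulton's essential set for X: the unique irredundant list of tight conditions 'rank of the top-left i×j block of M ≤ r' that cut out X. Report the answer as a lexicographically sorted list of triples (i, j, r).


The tightest implied rank at each (i,j), from the 8 conditions:

  row 1: 0  1  1  1
  row 2: 0  1  1  2
  row 3: 0  1  2  3
  row 4: 1  2  3  4

giving w = (2, 4, 3, 1) via Δ²R.

Fulton essential set (2 of the 4 Rothe cells):

[(2, 3, 1), (3, 1, 0)]


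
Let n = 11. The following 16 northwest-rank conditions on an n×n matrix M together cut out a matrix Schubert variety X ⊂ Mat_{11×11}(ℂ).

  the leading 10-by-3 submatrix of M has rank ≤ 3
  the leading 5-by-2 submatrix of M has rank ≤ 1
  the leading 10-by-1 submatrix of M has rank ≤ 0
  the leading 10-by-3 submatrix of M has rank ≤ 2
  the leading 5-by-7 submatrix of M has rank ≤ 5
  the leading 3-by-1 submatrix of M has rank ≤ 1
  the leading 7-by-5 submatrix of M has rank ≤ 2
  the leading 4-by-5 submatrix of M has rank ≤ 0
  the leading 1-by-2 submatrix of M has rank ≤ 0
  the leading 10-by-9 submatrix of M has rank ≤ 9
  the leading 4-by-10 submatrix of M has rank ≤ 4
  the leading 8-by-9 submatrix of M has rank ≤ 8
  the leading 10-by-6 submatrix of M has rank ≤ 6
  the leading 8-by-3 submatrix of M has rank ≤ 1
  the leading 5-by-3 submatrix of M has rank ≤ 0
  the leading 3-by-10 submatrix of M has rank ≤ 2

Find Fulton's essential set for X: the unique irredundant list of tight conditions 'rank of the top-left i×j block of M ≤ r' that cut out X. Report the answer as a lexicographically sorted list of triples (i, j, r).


Reconstructing r_w from the 16 given conditions:

  R[1]: 0, 0, 0, 0, 0, 1, 1, 1, 1, 1, 1
  R[2]: 0, 0, 0, 0, 0, 1, 2, 2, 2, 2, 2
  R[3]: 0, 0, 0, 0, 0, 1, 2, 2, 2, 2, 3
  R[4]: 0, 0, 0, 0, 0, 1, 2, 3, 3, 3, 4
  R[5]: 0, 0, 0, 1, 1, 2, 3, 4, 4, 4, 5
  R[6]: 0, 1, 1, 2, 2, 3, 4, 5, 5, 5, 6
  R[7]: 0, 1, 1, 2, 2, 3, 4, 5, 6, 6, 7
  R[8]: 0, 1, 1, 2, 3, 4, 5, 6, 7, 7, 8
  R[9]: 0, 1, 2, 3, 4, 5, 6, 7, 8, 8, 9
  R[10]: 0, 1, 2, 3, 4, 5, 6, 7, 8, 9, 10
  R[11]: 1, 2, 3, 4, 5, 6, 7, 8, 9, 10, 11

second differences of R give the permutation w = (6, 7, 11, 8, 4, 2, 9, 5, 3, 10, 1).

6 SE-corners of the 34-cell Rothe diagram give Ess(w):

[(3, 10, 2), (4, 5, 0), (5, 3, 0), (7, 5, 2), (8, 3, 1), (10, 1, 0)]


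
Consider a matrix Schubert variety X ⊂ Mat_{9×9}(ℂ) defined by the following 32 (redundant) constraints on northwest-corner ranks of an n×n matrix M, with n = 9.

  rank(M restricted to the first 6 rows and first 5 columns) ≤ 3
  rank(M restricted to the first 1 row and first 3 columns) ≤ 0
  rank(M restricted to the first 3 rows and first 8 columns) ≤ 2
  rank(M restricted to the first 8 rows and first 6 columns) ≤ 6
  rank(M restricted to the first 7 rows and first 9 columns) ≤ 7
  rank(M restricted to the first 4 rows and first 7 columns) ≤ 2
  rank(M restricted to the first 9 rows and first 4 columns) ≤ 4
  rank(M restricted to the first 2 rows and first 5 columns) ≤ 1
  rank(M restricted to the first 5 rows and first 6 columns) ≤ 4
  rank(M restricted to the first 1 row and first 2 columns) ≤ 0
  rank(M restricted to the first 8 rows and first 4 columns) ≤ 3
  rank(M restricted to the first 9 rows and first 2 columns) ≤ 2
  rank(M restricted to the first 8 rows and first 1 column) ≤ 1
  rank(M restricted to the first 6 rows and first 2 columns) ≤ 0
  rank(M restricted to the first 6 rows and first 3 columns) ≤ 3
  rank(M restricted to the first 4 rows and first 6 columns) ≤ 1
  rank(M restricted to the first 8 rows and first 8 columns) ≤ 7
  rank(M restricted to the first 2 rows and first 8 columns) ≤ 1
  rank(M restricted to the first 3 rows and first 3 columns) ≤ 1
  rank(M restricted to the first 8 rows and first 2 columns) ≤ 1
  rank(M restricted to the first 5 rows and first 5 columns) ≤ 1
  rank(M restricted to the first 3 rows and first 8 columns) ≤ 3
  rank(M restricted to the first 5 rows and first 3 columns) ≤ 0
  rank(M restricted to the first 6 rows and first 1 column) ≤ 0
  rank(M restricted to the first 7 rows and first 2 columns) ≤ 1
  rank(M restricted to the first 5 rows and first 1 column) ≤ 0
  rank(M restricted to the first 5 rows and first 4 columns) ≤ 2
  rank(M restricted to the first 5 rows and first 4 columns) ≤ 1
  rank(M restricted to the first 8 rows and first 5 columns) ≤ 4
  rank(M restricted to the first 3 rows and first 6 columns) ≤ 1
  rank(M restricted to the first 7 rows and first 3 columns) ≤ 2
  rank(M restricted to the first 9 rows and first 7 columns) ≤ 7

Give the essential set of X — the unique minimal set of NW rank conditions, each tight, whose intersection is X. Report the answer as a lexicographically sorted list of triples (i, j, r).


Computing R[i][j] = min implied NW-rank bound (n=9, 32 conditions):

  row 1: 0  0  0  1  1  1  1  1  1
  row 2: 0  0  0  1  1  1  1  1  2
  row 3: 0  0  0  1  1  1  2  2  3
  row 4: 0  0  0  1  1  1  2  3  4
  row 5: 0  0  0  1  1  2  3  4  5
  row 6: 0  0  1  2  2  3  4  5  6
  row 7: 1  1  2  3  3  4  5  6  7
  row 8: 1  1  2  3  4  5  6  7  8
  row 9: 1  2  3  4  5  6  7  8  9

reading off 1-entries of Δ²R: w = (4, 9, 7, 8, 6, 3, 1, 5, 2).

D(w) has 27 cells with 6 SE-corners; essential set:

[(2, 8, 1), (4, 6, 1), (5, 3, 0), (5, 5, 1), (6, 2, 0), (8, 2, 1)]


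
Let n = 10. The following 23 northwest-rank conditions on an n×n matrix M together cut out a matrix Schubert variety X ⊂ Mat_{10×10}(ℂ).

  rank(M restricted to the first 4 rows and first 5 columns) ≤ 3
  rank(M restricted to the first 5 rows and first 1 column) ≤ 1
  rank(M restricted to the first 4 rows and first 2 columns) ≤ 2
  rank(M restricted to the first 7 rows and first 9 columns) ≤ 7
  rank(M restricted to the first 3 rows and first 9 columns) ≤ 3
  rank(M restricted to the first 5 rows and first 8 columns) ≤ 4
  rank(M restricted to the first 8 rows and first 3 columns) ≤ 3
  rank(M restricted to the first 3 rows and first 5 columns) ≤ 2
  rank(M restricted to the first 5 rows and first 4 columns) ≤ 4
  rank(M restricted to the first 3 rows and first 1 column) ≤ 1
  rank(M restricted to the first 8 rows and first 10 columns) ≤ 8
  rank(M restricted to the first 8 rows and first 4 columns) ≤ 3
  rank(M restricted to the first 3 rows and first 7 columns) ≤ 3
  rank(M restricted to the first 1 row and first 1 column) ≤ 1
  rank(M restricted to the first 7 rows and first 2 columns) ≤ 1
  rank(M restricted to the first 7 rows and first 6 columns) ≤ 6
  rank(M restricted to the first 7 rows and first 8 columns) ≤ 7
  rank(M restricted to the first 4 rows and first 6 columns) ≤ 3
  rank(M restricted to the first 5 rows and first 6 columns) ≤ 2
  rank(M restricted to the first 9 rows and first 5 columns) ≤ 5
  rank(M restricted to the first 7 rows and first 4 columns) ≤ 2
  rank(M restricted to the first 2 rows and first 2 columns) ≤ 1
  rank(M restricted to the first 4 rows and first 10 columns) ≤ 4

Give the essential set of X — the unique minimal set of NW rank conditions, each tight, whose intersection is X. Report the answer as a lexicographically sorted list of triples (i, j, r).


Reconstructing r_w from the 23 given conditions:

  1 1 1 1 1 1 1 1 1 1
  1 1 2 2 2 2 2 2 2 2
  1 1 2 2 2 2 3 3 3 3
  1 1 2 2 2 2 3 4 4 4
  1 1 2 2 2 2 3 4 5 5
  1 1 2 2 3 3 4 5 6 6
  1 1 2 2 3 4 5 6 7 7
  1 2 3 3 4 5 6 7 8 8
  1 2 3 4 5 6 7 8 9 9
  1 2 3 4 5 6 7 8 9 10

second differences of R give the permutation w = (1, 3, 7, 8, 9, 5, 6, 2, 4, 10).

Rothe diagram D(w) (17 cells), 3 SE-corners (essential conditions):

[(5, 6, 2), (7, 2, 1), (7, 4, 2)]


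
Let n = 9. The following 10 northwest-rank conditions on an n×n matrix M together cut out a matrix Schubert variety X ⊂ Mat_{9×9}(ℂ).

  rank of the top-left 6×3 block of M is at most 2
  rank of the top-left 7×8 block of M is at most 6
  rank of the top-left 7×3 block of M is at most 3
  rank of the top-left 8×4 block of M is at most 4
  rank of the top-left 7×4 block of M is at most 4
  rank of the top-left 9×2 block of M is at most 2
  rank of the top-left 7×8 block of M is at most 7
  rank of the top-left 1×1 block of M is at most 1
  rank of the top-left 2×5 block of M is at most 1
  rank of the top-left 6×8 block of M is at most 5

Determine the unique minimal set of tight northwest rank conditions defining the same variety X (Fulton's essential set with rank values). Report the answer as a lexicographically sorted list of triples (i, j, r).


Computing R[i][j] = min implied NW-rank bound (n=9, 10 conditions):

  row 1: 1 | 1 | 1 | 1 | 1 | 1 | 1 | 1 | 1
  row 2: 1 | 1 | 1 | 1 | 1 | 2 | 2 | 2 | 2
  row 3: 1 | 2 | 2 | 2 | 2 | 3 | 3 | 3 | 3
  row 4: 1 | 2 | 2 | 3 | 3 | 4 | 4 | 4 | 4
  row 5: 1 | 2 | 2 | 3 | 4 | 5 | 5 | 5 | 5
  row 6: 1 | 2 | 2 | 3 | 4 | 5 | 5 | 5 | 6
  row 7: 1 | 2 | 3 | 4 | 5 | 6 | 6 | 6 | 7
  row 8: 1 | 2 | 3 | 4 | 5 | 6 | 7 | 7 | 8
  row 9: 1 | 2 | 3 | 4 | 5 | 6 | 7 | 8 | 9

so w = (1, 6, 2, 4, 5, 9, 3, 7, 8).

ℓ(w)=9; the 3 essential cells (i,j,r):

[(2, 5, 1), (6, 3, 2), (6, 8, 5)]


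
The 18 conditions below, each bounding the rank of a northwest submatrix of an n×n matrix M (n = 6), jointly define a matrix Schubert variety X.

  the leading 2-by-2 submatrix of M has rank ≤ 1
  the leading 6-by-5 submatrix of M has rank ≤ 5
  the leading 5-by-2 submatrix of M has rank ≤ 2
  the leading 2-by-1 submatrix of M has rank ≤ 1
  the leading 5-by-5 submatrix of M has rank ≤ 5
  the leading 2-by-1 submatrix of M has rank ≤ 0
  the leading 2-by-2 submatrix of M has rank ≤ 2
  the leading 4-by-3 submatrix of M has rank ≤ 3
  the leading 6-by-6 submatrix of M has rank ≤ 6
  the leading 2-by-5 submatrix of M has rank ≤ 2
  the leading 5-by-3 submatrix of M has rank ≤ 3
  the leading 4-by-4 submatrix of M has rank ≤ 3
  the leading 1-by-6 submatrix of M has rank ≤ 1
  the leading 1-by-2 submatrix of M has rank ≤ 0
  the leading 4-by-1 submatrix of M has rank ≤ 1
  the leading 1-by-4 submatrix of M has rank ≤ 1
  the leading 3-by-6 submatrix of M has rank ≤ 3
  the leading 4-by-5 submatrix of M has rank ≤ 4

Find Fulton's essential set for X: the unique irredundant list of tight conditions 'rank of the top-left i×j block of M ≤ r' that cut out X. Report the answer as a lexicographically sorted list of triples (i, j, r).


Computing R[i][j] = min implied NW-rank bound (n=6, 18 conditions):

  i=1: 0, 0, 1, 1, 1, 1
  i=2: 0, 1, 2, 2, 2, 2
  i=3: 1, 2, 3, 3, 3, 3
  i=4: 1, 2, 3, 3, 4, 4
  i=5: 1, 2, 3, 4, 5, 5
  i=6: 1, 2, 3, 4, 5, 6

second differences of R give the permutation w = (3, 2, 1, 5, 4, 6).

ℓ(w)=4; the 3 essential cells (i,j,r):

[(1, 2, 0), (2, 1, 0), (4, 4, 3)]


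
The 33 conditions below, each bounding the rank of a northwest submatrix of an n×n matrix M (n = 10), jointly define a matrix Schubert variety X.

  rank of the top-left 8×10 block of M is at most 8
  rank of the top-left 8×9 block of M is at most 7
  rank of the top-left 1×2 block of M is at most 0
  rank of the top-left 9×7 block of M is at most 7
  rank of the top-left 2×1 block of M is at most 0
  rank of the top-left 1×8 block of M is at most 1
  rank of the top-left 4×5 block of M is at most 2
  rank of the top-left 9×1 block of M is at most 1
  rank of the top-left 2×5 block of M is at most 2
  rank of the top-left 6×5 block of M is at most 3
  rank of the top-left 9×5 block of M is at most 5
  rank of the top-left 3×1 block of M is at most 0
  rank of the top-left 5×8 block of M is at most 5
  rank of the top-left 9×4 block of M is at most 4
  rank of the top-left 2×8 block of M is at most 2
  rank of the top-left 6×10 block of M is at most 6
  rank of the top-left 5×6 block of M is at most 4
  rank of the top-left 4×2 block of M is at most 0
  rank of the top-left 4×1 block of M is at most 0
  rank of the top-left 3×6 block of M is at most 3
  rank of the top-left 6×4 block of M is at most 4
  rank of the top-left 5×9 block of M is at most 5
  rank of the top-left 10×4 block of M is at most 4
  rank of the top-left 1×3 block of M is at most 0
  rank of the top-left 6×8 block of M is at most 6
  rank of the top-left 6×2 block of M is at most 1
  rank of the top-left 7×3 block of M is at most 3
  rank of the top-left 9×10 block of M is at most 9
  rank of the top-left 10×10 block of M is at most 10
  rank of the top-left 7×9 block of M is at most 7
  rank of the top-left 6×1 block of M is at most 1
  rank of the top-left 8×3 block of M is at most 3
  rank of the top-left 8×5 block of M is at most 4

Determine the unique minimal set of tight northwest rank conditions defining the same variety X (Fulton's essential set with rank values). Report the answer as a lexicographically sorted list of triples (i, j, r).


Propagating the 33 rank bounds to every northwest block:

  i=1: 0 0 0 1 1 1 1 1 1 1
  i=2: 0 0 1 2 2 2 2 2 2 2
  i=3: 0 0 1 2 2 3 3 3 3 3
  i=4: 0 0 1 2 2 3 4 4 4 4
  i=5: 1 1 2 3 3 4 5 5 5 5
  i=6: 1 1 2 3 3 4 5 6 6 6
  i=7: 1 2 3 4 4 5 6 7 7 7
  i=8: 1 2 3 4 4 5 6 7 7 8
  i=9: 1 2 3 4 5 6 7 8 8 9
  i=10: 1 2 3 4 5 6 7 8 9 10

hence w(1..10) = (4, 3, 6, 7, 1, 8, 2, 10, 5, 9).

7 SE-corners of the 15-cell Rothe diagram give Ess(w):

[(1, 3, 0), (4, 2, 0), (4, 5, 2), (6, 2, 1), (6, 5, 3), (8, 5, 4), (8, 9, 7)]


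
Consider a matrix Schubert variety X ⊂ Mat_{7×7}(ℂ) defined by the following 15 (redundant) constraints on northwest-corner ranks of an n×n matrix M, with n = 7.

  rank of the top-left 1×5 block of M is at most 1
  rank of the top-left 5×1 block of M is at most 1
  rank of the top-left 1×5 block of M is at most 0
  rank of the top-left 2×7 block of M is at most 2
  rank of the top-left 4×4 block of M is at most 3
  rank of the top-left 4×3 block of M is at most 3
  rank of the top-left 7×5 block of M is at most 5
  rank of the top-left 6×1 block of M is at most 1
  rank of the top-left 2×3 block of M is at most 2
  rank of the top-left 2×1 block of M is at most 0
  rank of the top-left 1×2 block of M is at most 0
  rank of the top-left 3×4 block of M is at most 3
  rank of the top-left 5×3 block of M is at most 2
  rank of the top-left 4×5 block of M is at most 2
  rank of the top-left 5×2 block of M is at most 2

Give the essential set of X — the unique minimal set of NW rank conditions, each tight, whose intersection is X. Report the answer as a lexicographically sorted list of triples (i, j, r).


Propagating the 15 rank bounds to every northwest block:

  0 | 0 | 0 | 0 | 0 | 1 | 1
  0 | 1 | 1 | 1 | 1 | 2 | 2
  1 | 2 | 2 | 2 | 2 | 3 | 3
  1 | 2 | 2 | 2 | 2 | 3 | 4
  1 | 2 | 2 | 3 | 3 | 4 | 5
  1 | 2 | 3 | 4 | 4 | 5 | 6
  1 | 2 | 3 | 4 | 5 | 6 | 7

the unique w with this rank table is (6, 2, 1, 7, 4, 3, 5).

Fulton essential set (4 of the 10 Rothe cells):

[(1, 5, 0), (2, 1, 0), (4, 5, 2), (5, 3, 2)]


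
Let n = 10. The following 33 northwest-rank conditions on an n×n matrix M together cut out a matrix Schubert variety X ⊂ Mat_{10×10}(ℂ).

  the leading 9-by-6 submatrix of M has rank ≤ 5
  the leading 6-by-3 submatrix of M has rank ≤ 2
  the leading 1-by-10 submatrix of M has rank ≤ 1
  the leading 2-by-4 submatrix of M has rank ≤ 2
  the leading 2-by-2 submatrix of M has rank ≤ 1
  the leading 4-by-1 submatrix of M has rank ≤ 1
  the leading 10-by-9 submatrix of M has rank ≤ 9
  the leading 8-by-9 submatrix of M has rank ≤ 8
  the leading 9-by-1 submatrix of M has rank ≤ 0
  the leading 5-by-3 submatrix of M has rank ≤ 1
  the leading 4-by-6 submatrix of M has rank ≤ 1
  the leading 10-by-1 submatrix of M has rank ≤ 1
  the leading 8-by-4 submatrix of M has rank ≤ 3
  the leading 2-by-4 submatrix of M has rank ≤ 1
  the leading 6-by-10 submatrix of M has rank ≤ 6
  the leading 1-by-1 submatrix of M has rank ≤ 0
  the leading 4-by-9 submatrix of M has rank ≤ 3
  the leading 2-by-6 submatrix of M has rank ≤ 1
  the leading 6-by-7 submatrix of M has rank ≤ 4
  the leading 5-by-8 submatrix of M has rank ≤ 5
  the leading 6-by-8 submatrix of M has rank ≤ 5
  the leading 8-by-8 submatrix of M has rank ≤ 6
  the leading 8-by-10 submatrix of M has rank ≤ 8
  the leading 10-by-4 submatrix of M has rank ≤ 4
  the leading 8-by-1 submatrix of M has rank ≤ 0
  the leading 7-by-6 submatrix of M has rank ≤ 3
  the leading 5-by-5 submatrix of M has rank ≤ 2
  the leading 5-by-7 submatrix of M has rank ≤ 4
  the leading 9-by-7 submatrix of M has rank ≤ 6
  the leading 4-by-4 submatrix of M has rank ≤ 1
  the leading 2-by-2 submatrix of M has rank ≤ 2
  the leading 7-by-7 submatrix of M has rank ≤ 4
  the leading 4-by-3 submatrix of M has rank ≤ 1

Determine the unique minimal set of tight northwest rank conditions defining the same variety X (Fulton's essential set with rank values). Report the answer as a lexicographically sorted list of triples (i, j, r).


The tightest implied rank at each (i,j), from the 33 conditions:

  0  1  1  1  1  1  1  1  1  1
  0  1  1  1  1  1  2  2  2  2
  0  1  1  1  1  1  2  3  3  3
  0  1  1  1  1  1  2  3  3  4
  0  1  1  2  2  2  3  4  4  5
  0  1  2  3  3  3  4  5  5  6
  0  1  2  3  3  3  4  5  6  7
  0  1  2  3  4  4  5  6  7  8
  0  1  2  3  4  5  6  7  8  9
  1  2  3  4  5  6  7  8  9  10

giving w = (2, 7, 8, 10, 4, 3, 9, 5, 6, 1) via Δ²R.

Rothe diagram D(w) (25 cells), 5 SE-corners (essential conditions):

[(4, 6, 1), (4, 9, 3), (5, 3, 1), (7, 6, 3), (9, 1, 0)]


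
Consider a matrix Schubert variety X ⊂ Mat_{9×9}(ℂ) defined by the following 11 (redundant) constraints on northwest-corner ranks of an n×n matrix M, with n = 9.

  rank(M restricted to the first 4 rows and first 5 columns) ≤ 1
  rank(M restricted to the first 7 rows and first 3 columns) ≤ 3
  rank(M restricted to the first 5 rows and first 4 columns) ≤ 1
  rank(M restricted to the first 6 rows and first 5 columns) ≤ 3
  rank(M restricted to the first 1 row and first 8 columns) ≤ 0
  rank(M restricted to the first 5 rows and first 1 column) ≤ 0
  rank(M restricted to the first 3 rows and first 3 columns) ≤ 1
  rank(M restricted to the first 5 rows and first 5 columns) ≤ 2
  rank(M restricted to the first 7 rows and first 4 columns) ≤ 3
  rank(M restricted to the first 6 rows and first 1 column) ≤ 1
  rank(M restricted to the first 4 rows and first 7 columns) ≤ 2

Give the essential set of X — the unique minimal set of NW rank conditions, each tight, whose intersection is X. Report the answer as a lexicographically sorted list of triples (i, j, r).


Rank table r_w(9×9) implied by the 11 constraints:

  0, 0, 0, 0, 0, 0, 0, 0, 1
  0, 1, 1, 1, 1, 1, 1, 1, 2
  0, 1, 1, 1, 1, 2, 2, 2, 3
  0, 1, 1, 1, 1, 2, 2, 3, 4
  0, 1, 1, 1, 2, 3, 3, 4, 5
  1, 2, 2, 2, 3, 4, 4, 5, 6
  1, 2, 3, 3, 4, 5, 5, 6, 7
  1, 2, 3, 4, 5, 6, 6, 7, 8
  1, 2, 3, 4, 5, 6, 7, 8, 9

the unique w with this rank table is (9, 2, 6, 8, 5, 1, 3, 4, 7).

Rothe diagram D(w) (21 cells), 5 SE-corners (essential conditions):

[(1, 8, 0), (4, 5, 1), (4, 7, 2), (5, 1, 0), (5, 4, 1)]


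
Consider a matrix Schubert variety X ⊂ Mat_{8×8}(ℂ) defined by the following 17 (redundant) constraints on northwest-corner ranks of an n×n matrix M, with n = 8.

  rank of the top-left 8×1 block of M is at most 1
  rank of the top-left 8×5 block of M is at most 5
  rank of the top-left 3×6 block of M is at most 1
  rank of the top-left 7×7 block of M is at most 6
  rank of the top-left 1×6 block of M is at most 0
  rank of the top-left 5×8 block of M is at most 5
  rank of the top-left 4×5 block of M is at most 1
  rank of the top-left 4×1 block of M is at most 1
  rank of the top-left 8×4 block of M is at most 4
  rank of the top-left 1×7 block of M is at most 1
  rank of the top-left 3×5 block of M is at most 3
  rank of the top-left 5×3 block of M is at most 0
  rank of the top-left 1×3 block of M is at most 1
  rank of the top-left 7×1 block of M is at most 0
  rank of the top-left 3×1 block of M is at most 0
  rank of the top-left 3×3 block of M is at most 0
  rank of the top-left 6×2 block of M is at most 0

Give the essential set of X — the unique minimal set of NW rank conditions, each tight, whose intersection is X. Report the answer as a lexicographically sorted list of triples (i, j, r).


Propagating the 17 rank bounds to every northwest block:

  row 1: 0, 0, 0, 0, 0, 0, 1, 1
  row 2: 0, 0, 0, 1, 1, 1, 2, 2
  row 3: 0, 0, 0, 1, 1, 1, 2, 3
  row 4: 0, 0, 0, 1, 1, 2, 3, 4
  row 5: 0, 0, 0, 1, 2, 3, 4, 5
  row 6: 0, 0, 1, 2, 3, 4, 5, 6
  row 7: 0, 1, 2, 3, 4, 5, 6, 7
  row 8: 1, 2, 3, 4, 5, 6, 7, 8

so w = (7, 4, 8, 6, 5, 3, 2, 1).

Rothe diagram D(w) (24 cells), 6 SE-corners (essential conditions):

[(1, 6, 0), (3, 6, 1), (4, 5, 1), (5, 3, 0), (6, 2, 0), (7, 1, 0)]


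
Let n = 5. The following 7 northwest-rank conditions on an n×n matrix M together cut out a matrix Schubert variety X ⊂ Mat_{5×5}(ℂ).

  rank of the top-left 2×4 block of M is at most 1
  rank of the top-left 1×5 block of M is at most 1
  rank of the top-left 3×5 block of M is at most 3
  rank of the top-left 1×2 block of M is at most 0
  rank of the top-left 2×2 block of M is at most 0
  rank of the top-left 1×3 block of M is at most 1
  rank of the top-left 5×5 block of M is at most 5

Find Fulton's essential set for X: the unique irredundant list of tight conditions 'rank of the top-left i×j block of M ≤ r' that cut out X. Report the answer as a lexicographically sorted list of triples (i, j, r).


Rank table r_w(5×5) implied by the 7 constraints:

  i=1: 0 | 0 | 1 | 1 | 1
  i=2: 0 | 0 | 1 | 1 | 2
  i=3: 1 | 1 | 2 | 2 | 3
  i=4: 1 | 2 | 3 | 3 | 4
  i=5: 1 | 2 | 3 | 4 | 5

giving w = (3, 5, 1, 2, 4) via Δ²R.

D(w) has 5 cells with 2 SE-corners; essential set:

[(2, 2, 0), (2, 4, 1)]


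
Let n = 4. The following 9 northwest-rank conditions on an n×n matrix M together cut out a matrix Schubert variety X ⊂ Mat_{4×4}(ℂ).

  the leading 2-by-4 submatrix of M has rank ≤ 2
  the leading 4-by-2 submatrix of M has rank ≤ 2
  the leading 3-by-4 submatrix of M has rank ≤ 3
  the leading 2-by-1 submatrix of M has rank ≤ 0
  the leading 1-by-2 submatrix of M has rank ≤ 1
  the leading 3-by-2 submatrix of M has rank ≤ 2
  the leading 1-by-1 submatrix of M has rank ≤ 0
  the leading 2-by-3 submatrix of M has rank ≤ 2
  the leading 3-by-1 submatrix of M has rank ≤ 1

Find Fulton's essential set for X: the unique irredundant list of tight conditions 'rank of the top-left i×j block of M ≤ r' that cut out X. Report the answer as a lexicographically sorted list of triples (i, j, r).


Recovering R(i,j) via the rank-extension bound from the 9 conditions:

  row 1: 0, 1, 1, 1
  row 2: 0, 1, 2, 2
  row 3: 1, 2, 3, 3
  row 4: 1, 2, 3, 4

so w = (2, 3, 1, 4).

1 SE-corner of the 2-cell Rothe diagram gives Ess(w):

[(2, 1, 0)]


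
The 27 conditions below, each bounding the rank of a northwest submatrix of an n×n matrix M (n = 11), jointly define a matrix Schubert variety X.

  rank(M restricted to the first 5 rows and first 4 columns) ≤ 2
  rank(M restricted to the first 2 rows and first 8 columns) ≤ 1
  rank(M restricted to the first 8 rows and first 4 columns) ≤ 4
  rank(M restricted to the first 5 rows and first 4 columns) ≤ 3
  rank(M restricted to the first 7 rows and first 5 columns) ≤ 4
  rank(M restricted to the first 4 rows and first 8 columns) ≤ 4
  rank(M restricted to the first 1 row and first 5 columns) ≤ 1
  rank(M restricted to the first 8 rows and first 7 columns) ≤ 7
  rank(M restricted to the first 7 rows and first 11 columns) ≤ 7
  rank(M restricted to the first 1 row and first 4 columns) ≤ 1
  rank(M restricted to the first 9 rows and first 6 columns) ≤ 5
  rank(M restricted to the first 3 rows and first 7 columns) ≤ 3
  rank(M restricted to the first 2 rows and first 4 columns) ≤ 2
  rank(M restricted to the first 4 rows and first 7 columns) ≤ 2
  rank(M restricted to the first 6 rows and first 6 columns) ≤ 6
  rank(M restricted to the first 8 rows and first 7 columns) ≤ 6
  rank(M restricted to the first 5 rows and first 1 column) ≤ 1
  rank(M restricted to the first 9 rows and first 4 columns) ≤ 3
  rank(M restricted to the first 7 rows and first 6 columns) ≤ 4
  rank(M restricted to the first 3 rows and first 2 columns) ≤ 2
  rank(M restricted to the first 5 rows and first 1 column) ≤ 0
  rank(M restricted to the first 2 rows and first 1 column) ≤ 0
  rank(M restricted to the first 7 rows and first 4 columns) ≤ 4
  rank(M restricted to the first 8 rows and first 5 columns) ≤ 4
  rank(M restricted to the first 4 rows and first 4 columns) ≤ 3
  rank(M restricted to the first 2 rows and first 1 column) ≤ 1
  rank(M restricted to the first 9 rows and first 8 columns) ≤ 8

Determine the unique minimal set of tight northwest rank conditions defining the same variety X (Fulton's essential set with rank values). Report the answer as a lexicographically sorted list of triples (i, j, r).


Propagating the 27 rank bounds to every northwest block:

  row 1: 0, 1, 1, 1, 1, 1, 1, 1, 1, 1, 1
  row 2: 0, 1, 1, 1, 1, 1, 1, 1, 2, 2, 2
  row 3: 0, 1, 2, 2, 2, 2, 2, 2, 3, 3, 3
  row 4: 0, 1, 2, 2, 2, 2, 2, 3, 4, 4, 4
  row 5: 0, 1, 2, 2, 3, 3, 3, 4, 5, 5, 5
  row 6: 1, 2, 3, 3, 4, 4, 4, 5, 6, 6, 6
  row 7: 1, 2, 3, 3, 4, 4, 5, 6, 7, 7, 7
  row 8: 1, 2, 3, 3, 4, 5, 6, 7, 8, 8, 8
  row 9: 1, 2, 3, 3, 4, 5, 6, 7, 8, 9, 9
  row 10: 1, 2, 3, 4, 5, 6, 7, 8, 9, 10, 10
  row 11: 1, 2, 3, 4, 5, 6, 7, 8, 9, 10, 11

reading off 1-entries of Δ²R: w = (2, 9, 3, 8, 5, 1, 7, 6, 10, 4, 11).

6 SE-corners of the 20-cell Rothe diagram give Ess(w):

[(2, 8, 1), (4, 7, 2), (5, 1, 0), (5, 4, 2), (7, 6, 4), (9, 4, 3)]


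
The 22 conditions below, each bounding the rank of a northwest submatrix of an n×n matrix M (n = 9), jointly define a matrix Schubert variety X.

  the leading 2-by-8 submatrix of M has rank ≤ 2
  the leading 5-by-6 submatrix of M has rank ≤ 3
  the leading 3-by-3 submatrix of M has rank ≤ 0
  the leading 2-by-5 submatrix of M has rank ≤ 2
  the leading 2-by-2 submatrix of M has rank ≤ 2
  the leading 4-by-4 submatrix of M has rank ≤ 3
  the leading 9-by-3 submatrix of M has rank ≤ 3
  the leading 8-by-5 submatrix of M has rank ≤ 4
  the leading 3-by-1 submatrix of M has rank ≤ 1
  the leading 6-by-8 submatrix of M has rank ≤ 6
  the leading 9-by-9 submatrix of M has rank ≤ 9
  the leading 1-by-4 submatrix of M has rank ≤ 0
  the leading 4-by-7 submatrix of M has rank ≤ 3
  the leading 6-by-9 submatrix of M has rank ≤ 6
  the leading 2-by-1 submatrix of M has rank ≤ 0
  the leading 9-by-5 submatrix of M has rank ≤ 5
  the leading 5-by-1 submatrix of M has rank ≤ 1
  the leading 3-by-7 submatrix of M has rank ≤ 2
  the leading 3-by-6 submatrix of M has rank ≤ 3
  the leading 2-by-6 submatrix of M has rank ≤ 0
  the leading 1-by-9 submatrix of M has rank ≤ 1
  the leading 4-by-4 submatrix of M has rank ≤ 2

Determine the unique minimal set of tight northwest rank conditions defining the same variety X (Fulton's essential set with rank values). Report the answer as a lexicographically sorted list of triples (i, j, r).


Computing R[i][j] = min implied NW-rank bound (n=9, 22 conditions):

  R[1]: 0  0  0  0  0  0  1  1  1
  R[2]: 0  0  0  0  0  0  1  2  2
  R[3]: 0  0  0  1  1  1  2  3  3
  R[4]: 1  1  1  2  2  2  3  4  4
  R[5]: 1  2  2  3  3  3  4  5  5
  R[6]: 1  2  3  4  4  4  5  6  6
  R[7]: 1  2  3  4  4  5  6  7  7
  R[8]: 1  2  3  4  4  5  6  7  8
  R[9]: 1  2  3  4  5  6  7  8  9

giving w = (7, 8, 4, 1, 2, 3, 6, 9, 5) via Δ²R.

Rothe diagram D(w) (17 cells), 3 SE-corners (essential conditions):

[(2, 6, 0), (3, 3, 0), (8, 5, 4)]


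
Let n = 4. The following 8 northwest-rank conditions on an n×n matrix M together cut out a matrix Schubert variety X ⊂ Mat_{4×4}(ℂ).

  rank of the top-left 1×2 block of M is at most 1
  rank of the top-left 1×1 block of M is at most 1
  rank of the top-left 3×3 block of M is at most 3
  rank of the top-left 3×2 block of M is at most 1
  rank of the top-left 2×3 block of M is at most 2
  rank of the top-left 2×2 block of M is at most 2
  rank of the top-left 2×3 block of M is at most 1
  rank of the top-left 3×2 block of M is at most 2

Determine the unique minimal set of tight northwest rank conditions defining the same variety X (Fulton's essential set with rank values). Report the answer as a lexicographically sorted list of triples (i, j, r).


Computing R[i][j] = min implied NW-rank bound (n=4, 8 conditions):

  i=1: 1 1 1 1
  i=2: 1 1 1 2
  i=3: 1 1 2 3
  i=4: 1 2 3 4

the unique w with this rank table is (1, 4, 3, 2).

ℓ(w)=3; the 2 essential cells (i,j,r):

[(2, 3, 1), (3, 2, 1)]


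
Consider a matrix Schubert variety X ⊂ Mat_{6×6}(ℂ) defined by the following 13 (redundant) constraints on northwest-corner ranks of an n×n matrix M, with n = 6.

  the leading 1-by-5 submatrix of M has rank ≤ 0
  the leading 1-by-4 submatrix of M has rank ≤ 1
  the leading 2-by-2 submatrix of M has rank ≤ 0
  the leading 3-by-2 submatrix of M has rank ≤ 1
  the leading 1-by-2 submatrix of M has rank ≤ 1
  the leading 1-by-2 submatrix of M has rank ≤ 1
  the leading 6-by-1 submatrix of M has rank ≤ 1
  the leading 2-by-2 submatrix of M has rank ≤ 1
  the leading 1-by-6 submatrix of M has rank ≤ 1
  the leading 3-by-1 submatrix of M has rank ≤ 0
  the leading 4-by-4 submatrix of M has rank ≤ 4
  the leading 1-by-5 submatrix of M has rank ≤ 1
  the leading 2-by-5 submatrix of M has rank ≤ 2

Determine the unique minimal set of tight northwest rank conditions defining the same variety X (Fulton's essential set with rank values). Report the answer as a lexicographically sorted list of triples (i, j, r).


Rank table r_w(6×6) implied by the 13 constraints:

  i=1: 0 | 0 | 0 | 0 | 0 | 1
  i=2: 0 | 0 | 1 | 1 | 1 | 2
  i=3: 0 | 1 | 2 | 2 | 2 | 3
  i=4: 1 | 2 | 3 | 3 | 3 | 4
  i=5: 1 | 2 | 3 | 4 | 4 | 5
  i=6: 1 | 2 | 3 | 4 | 5 | 6

giving w = (6, 3, 2, 1, 4, 5) via Δ²R.

Rothe diagram D(w) (8 cells), 3 SE-corners (essential conditions):

[(1, 5, 0), (2, 2, 0), (3, 1, 0)]


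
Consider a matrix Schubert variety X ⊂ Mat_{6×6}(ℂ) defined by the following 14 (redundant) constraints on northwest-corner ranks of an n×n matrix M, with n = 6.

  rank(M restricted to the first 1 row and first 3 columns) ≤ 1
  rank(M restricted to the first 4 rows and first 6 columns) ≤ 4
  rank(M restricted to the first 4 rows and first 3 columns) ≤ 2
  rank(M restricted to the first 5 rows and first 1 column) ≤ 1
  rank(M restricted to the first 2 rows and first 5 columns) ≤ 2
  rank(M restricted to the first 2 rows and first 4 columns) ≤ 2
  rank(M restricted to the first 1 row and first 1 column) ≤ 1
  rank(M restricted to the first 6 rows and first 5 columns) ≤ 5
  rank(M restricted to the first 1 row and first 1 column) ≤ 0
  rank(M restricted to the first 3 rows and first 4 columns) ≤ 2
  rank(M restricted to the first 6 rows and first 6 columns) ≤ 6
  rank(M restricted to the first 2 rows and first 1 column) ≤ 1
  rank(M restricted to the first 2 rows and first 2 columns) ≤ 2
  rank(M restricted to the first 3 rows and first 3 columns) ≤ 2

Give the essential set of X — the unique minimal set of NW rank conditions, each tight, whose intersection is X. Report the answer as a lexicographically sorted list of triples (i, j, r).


Recovering R(i,j) via the rank-extension bound from the 14 conditions:

  i=1: 0 | 1 | 1 | 1 | 1 | 1
  i=2: 1 | 2 | 2 | 2 | 2 | 2
  i=3: 1 | 2 | 2 | 2 | 3 | 3
  i=4: 1 | 2 | 2 | 3 | 4 | 4
  i=5: 1 | 2 | 3 | 4 | 5 | 5
  i=6: 1 | 2 | 3 | 4 | 5 | 6

the unique w with this rank table is (2, 1, 5, 4, 3, 6).

Fulton essential set (3 of the 4 Rothe cells):

[(1, 1, 0), (3, 4, 2), (4, 3, 2)]


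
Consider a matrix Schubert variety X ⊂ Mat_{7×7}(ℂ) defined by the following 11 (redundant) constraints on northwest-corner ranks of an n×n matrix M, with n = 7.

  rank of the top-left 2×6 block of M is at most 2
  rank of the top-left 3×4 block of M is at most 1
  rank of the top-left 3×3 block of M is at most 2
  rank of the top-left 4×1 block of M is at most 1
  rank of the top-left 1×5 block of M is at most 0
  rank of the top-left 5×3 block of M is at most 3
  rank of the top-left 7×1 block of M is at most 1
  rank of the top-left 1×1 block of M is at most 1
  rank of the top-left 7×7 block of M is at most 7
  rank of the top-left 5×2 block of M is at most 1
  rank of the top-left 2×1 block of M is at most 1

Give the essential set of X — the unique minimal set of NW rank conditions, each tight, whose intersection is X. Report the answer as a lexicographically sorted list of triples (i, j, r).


Computing R[i][j] = min implied NW-rank bound (n=7, 11 conditions):

  row 1: 0  0  0  0  0  1  1
  row 2: 1  1  1  1  1  2  2
  row 3: 1  1  1  1  2  3  3
  row 4: 1  1  2  2  3  4  4
  row 5: 1  1  2  3  4  5  5
  row 6: 1  2  3  4  5  6  6
  row 7: 1  2  3  4  5  6  7

reading off 1-entries of Δ²R: w = (6, 1, 5, 3, 4, 2, 7).

D(w) has 10 cells with 3 SE-corners; essential set:

[(1, 5, 0), (3, 4, 1), (5, 2, 1)]
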